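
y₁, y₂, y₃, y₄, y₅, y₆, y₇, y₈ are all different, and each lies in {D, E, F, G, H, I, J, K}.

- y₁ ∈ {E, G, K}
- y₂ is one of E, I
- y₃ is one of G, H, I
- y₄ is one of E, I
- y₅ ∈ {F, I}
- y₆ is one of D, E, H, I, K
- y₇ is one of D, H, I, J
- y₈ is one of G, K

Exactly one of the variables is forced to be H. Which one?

Among the 8 variables, F fits only y₅ (and all 8 values in {D, E, F, G, H, I, J, K} must be used), so y₅ = F.
Among the 7 still-open variables, J fits only y₇ (and all 7 values in {D, E, G, H, I, J, K} must be used), so y₇ = J.
Among the 6 still-open variables, D fits only y₆ (and all 6 values in {D, E, G, H, I, K} must be used), so y₆ = D.
The 5 still-open variables draw from only 5 values {E, G, H, I, K}, so each is used; only y₃ can be H, hence y₃ = H.

y₃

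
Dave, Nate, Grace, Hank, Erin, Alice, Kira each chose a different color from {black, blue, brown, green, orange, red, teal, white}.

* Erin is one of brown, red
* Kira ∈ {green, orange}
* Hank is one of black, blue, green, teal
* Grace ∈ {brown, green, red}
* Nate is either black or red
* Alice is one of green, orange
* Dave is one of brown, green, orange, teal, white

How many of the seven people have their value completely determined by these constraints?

1

Alice and Kira between them cover only {green, orange} — a naked pair. Remove those values from Dave, Grace, Hank.
Grace and Erin between them cover only {brown, red} — a naked pair. Remove those values from Dave, Nate.
Nate has just one choice, so Nate = black. Strike black from Hank.
Determined: Nate=black. The other people each still have more than one consistent value. That makes 1.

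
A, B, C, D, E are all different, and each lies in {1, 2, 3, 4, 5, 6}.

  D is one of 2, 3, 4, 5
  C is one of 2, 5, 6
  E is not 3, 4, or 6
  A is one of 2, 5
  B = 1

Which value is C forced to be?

6

B must be 1 (only option left). Eliminate 1 elsewhere: E.
A and E between them cover only {2, 5} — a naked pair. Remove those values from C, D.
So C = 6.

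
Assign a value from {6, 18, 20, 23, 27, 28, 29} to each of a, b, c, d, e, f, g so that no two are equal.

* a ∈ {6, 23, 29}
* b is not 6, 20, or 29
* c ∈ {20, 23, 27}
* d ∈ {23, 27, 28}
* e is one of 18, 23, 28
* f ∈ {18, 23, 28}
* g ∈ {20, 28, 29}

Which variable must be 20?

The 7 variables together cover exactly {6, 18, 20, 23, 27, 28, 29} — 7 values for 7 variables — and 6 appears only in a's list, so a = 6.
Among the 6 still-open variables, 29 fits only g (and all 6 values in {18, 20, 23, 27, 28, 29} must be used), so g = 29.
The 5 still-open variables together cover exactly {18, 20, 23, 27, 28} — 5 values for 5 variables — and 20 appears only in c's list, so c = 20.

c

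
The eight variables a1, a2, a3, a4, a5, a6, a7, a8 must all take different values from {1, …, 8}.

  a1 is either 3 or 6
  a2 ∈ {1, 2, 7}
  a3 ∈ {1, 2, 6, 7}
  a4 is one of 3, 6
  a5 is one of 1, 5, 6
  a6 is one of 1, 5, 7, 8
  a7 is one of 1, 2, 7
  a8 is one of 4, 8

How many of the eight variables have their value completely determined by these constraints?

The 8 variables draw from only 8 values {1, 2, 3, 4, 5, 6, 7, 8}, so each is used; only a8 can be 4, hence a8 = 4.
Among the 7 still-open variables, 8 fits only a6 (and all 7 values in {1, 2, 3, 5, 6, 7, 8} must be used), so a6 = 8.
Among the 6 still-open variables, 5 fits only a5 (and all 6 values in {1, 2, 3, 5, 6, 7} must be used), so a5 = 5.
The 2 variables a1 and a4 are confined to {3, 6}, which locks those values in; drop them from a3.
Determined: a5=5, a6=8, a8=4. The other variables each still have more than one consistent value. That makes 3.

3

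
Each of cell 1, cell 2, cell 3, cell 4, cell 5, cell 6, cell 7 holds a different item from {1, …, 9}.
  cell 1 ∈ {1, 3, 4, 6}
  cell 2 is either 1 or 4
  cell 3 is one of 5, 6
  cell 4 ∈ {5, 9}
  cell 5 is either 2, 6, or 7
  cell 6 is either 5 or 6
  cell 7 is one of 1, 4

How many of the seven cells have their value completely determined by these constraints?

2

cell 2 and cell 7 share exactly the 2 values {1, 4}; by pigeonhole those values go to them, so strike 1, 4 from cell 1.
The 2 variables cell 3 and cell 6 are confined to {5, 6}, which locks those values in; drop them from cell 1, cell 4, cell 5.
cell 1 must be 3 (only option left).
cell 4 must be 9 (only option left).
Determined: cell 1=3, cell 4=9. The other cells each still have more than one consistent value. That makes 2.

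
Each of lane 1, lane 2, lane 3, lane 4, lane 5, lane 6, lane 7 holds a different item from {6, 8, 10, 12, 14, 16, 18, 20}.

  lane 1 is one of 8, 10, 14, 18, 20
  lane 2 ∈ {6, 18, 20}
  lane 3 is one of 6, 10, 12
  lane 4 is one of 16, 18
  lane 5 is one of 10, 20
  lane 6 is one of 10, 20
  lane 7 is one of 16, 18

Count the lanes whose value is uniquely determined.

lane 4 and lane 7 share exactly the 2 values {16, 18}; by pigeonhole those values go to them, so strike 16, 18 from lane 1, lane 2.
lane 5 and lane 6 between them cover only {10, 20} — a naked pair. Remove those values from lane 1, lane 2, lane 3.
lane 2 has just one choice, so lane 2 = 6. Strike 6 from lane 3.
That leaves lane 3 = 12.
Determined: lane 2=6, lane 3=12. The other lanes each still have more than one consistent value. That makes 2.

2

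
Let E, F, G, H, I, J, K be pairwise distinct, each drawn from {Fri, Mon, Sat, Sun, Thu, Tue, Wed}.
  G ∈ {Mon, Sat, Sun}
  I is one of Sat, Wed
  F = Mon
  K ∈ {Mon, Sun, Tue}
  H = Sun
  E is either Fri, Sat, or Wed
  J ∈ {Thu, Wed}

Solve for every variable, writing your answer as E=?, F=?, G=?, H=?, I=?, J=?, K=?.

E=Fri, F=Mon, G=Sat, H=Sun, I=Wed, J=Thu, K=Tue

F's domain is down to {Mon}, so F = Mon. Strike Mon from G, K.
That leaves H = Sun. Eliminate Sun elsewhere: G, K.
K's domain is down to {Tue}, so K = Tue.
G's domain is down to {Sat}, so G = Sat. Remove Sat from E, I.
That leaves I = Wed. Eliminate Wed elsewhere: E, J.
That leaves J = Thu.
E must be Fri (only option left).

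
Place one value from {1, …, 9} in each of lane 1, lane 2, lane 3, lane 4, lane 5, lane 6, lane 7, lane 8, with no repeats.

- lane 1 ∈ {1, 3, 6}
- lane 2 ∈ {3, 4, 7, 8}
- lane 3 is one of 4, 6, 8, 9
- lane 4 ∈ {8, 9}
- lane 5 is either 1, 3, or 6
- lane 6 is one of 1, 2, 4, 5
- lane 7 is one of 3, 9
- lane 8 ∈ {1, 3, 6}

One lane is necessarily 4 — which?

lane 1, lane 5, lane 8 share exactly the 3 values {1, 3, 6}; by pigeonhole those values go to them, so strike 1, 3, 6 from lane 2, lane 3, lane 6, lane 7.
That leaves lane 7 = 9. Remove 9 from lane 3, lane 4.
lane 4 has just one choice, so lane 4 = 8. So lane 2, lane 3 can't be 8.

lane 3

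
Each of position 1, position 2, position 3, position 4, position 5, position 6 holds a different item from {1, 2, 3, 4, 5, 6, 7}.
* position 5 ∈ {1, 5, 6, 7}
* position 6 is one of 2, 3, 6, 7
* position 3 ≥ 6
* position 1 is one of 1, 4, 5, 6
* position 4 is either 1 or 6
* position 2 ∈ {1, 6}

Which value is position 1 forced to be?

4

position 2 and position 4 between them cover only {1, 6} — a naked pair. Remove those values from position 1, position 3, position 5, position 6.
position 3 must be 7 (only option left). Strike 7 from position 5, position 6.
position 5's domain is down to {5}, so position 5 = 5. Strike 5 from position 1.
So position 1 = 4.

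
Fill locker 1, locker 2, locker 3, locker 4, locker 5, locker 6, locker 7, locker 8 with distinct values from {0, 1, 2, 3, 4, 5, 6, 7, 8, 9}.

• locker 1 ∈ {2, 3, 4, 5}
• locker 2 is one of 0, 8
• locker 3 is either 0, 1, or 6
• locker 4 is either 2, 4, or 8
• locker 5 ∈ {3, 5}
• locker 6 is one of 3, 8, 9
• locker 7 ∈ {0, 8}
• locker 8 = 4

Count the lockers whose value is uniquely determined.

3

locker 8 must be 4 (only option left). Remove 4 from locker 1, locker 4.
locker 2 and locker 7 share exactly the 2 values {0, 8}; by pigeonhole those values go to them, so strike 0, 8 from locker 3, locker 4, locker 6.
locker 4 must be 2 (only option left). Remove 2 from locker 1.
locker 1 and locker 5 share exactly the 2 values {3, 5}; by pigeonhole those values go to them, so strike 3, 5 from locker 6.
locker 6 must be 9 (only option left).
Determined: locker 4=2, locker 6=9, locker 8=4. The other lockers each still have more than one consistent value. That makes 3.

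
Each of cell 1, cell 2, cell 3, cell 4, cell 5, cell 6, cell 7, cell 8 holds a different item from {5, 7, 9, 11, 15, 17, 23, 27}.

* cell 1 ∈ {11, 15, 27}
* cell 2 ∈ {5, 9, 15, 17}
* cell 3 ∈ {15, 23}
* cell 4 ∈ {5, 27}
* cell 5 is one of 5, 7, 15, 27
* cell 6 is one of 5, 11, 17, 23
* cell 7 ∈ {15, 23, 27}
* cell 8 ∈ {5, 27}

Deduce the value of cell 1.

11

The 8 variables draw from only 8 values {5, 7, 9, 11, 15, 17, 23, 27}, so each is used; only cell 5 can be 7, hence cell 5 = 7.
Among the 7 still-open variables, 9 fits only cell 2 (and all 7 values in {5, 9, 11, 15, 17, 23, 27} must be used), so cell 2 = 9.
The 6 still-open variables draw from only 6 values {5, 11, 15, 17, 23, 27}, so each is used; only cell 6 can be 17, hence cell 6 = 17.
Among the 5 still-open variables, 11 fits only cell 1 (and all 5 values in {5, 11, 15, 23, 27} must be used), so cell 1 = 11.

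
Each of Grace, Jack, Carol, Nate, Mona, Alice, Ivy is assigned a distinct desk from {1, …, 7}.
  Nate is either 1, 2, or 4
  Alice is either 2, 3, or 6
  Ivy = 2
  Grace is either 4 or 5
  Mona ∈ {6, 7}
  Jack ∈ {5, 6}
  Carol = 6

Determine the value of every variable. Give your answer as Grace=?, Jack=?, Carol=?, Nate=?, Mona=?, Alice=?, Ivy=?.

Carol must be 6 (only option left). So Jack, Mona, Alice can't be 6.
Mona must be 7 (only option left).
Ivy has just one choice, so Ivy = 2. So Nate, Alice can't be 2.
Jack has just one choice, so Jack = 5. Eliminate 5 elsewhere: Grace.
Alice's domain is down to {3}, so Alice = 3.
Grace's domain is down to {4}, so Grace = 4. Remove 4 from Nate.
That leaves Nate = 1.

Grace=4, Jack=5, Carol=6, Nate=1, Mona=7, Alice=3, Ivy=2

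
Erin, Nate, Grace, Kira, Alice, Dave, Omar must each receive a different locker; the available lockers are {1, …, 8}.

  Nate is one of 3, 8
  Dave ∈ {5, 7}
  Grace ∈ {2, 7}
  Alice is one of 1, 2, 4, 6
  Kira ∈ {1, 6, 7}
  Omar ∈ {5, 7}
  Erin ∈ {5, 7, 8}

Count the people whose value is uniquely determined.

3

Dave and Omar share exactly the 2 values {5, 7}; by pigeonhole those values go to them, so strike 5, 7 from Erin, Grace, Kira.
That leaves Erin = 8. Eliminate 8 elsewhere: Nate.
Nate must be 3 (only option left).
Grace's domain is down to {2}, so Grace = 2. Strike 2 from Alice.
Determined: Erin=8, Nate=3, Grace=2. The other people each still have more than one consistent value. That makes 3.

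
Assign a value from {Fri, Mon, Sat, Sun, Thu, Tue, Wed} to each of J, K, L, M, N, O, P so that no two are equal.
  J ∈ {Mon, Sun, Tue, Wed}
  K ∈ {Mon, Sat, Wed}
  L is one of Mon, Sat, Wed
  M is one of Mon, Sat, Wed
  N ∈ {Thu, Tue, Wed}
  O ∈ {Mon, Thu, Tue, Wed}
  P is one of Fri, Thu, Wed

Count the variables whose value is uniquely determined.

2

The 7 variables draw from only 7 values {Fri, Mon, Sat, Sun, Thu, Tue, Wed}, so each is used; only P can be Fri, hence P = Fri.
The 6 still-open variables together cover exactly {Mon, Sat, Sun, Thu, Tue, Wed} — 6 values for 6 variables — and Sun appears only in J's list, so J = Sun.
K, L, M share exactly the 3 values {Mon, Sat, Wed}; by pigeonhole those values go to them, so strike Mon, Sat, Wed from N, O.
Determined: J=Sun, P=Fri. The other variables each still have more than one consistent value. That makes 2.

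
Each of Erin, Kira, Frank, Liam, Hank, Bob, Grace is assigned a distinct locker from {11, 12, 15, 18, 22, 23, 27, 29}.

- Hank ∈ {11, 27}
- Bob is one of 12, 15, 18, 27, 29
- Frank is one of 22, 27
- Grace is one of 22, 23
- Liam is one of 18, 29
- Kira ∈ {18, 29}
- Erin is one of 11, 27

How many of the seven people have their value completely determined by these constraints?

2

The 2 variables Erin and Hank are confined to {11, 27}, which locks those values in; drop them from Frank, Bob.
That leaves Frank = 22. Strike 22 from Grace.
Grace must be 23 (only option left).
Kira and Liam between them cover only {18, 29} — a naked pair. Remove those values from Bob.
Determined: Frank=22, Grace=23. The other people each still have more than one consistent value. That makes 2.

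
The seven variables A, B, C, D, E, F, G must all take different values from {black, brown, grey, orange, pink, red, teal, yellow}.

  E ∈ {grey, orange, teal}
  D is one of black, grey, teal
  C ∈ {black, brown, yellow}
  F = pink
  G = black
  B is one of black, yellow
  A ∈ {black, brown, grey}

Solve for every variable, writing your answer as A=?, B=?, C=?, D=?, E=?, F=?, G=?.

F's domain is down to {pink}, so F = pink.
G must be black (only option left). Eliminate black elsewhere: A, B, C, D.
B must be yellow (only option left). So C can't be yellow.
C must be brown (only option left). Strike brown from A.
That leaves A = grey. So D, E can't be grey.
That leaves D = teal. Strike teal from E.
E has just one choice, so E = orange.

A=grey, B=yellow, C=brown, D=teal, E=orange, F=pink, G=black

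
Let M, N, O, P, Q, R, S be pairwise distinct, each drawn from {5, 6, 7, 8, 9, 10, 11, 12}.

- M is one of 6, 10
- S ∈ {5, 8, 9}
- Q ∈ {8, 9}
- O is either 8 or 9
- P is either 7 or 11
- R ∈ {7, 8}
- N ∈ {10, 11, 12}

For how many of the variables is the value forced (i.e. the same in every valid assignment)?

The 2 variables O and Q are confined to {8, 9}, which locks those values in; drop them from R, S.
R must be 7 (only option left). Strike 7 from P.
That leaves S = 5.
P has just one choice, so P = 11. So N can't be 11.
Determined: P=11, R=7, S=5. The other variables each still have more than one consistent value. That makes 3.

3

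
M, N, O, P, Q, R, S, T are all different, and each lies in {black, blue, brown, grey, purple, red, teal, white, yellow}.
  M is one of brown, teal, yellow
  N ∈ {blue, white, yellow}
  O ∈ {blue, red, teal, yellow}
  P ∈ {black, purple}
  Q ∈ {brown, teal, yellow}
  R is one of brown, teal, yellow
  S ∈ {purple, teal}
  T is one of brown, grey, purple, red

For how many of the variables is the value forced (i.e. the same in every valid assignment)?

2

M, Q, R share exactly the 3 values {brown, teal, yellow}; by pigeonhole those values go to them, so strike brown, teal, yellow from N, O, S, T.
That leaves S = purple. Eliminate purple elsewhere: P, T.
P's domain is down to {black}, so P = black.
Determined: P=black, S=purple. The other variables each still have more than one consistent value. That makes 2.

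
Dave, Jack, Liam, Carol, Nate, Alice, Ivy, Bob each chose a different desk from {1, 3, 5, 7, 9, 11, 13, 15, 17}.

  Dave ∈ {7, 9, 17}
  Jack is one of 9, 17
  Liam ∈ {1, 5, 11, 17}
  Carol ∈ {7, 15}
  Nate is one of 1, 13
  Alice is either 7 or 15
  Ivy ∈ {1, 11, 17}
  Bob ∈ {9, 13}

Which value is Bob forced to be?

13

The 8 variables together cover exactly {1, 5, 7, 9, 11, 13, 15, 17} — 8 values for 8 variables — and 5 appears only in Liam's list, so Liam = 5.
Among the 7 still-open variables, 11 fits only Ivy (and all 7 values in {1, 7, 9, 11, 13, 15, 17} must be used), so Ivy = 11.
The 6 still-open variables together cover exactly {1, 7, 9, 13, 15, 17} — 6 values for 6 variables — and 1 appears only in Nate's list, so Nate = 1.
The 5 still-open variables together cover exactly {7, 9, 13, 15, 17} — 5 values for 5 variables — and 13 appears only in Bob's list, so Bob = 13.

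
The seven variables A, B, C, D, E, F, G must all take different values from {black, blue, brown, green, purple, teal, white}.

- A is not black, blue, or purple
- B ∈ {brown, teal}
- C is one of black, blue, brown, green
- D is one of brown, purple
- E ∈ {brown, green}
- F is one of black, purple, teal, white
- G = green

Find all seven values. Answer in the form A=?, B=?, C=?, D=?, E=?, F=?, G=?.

G must be green (only option left). Strike green from A, C, E.
E has just one choice, so E = brown. Remove brown from A, B, C, D.
That leaves B = teal. Strike teal from A, F.
That leaves D = purple. Eliminate purple elsewhere: F.
That leaves A = white. Strike white from F.
F must be black (only option left). Strike black from C.
That leaves C = blue.

A=white, B=teal, C=blue, D=purple, E=brown, F=black, G=green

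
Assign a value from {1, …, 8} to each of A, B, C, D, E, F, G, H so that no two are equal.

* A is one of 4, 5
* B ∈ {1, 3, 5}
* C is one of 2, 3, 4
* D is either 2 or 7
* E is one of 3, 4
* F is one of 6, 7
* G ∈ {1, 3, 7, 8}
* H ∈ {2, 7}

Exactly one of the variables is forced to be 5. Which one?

A

The 8 variables draw from only 8 values {1, 2, 3, 4, 5, 6, 7, 8}, so each is used; only F can be 6, hence F = 6.
Among the 7 still-open variables, 8 fits only G (and all 7 values in {1, 2, 3, 4, 5, 7, 8} must be used), so G = 8.
Among the 6 still-open variables, 1 fits only B (and all 6 values in {1, 2, 3, 4, 5, 7} must be used), so B = 1.
The 5 still-open variables together cover exactly {2, 3, 4, 5, 7} — 5 values for 5 variables — and 5 appears only in A's list, so A = 5.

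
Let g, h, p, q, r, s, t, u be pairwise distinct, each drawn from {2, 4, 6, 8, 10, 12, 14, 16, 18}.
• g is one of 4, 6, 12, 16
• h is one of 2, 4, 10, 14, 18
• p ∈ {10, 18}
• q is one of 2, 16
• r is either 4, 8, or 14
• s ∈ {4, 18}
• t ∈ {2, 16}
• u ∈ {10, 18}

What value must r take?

The 2 variables p and u are confined to {10, 18}, which locks those values in; drop them from h, s.
s must be 4 (only option left). Remove 4 from g, h, r.
q and t share exactly the 2 values {2, 16}; by pigeonhole those values go to them, so strike 2, 16 from g, h.
h has just one choice, so h = 14. So r can't be 14.
So r = 8.

8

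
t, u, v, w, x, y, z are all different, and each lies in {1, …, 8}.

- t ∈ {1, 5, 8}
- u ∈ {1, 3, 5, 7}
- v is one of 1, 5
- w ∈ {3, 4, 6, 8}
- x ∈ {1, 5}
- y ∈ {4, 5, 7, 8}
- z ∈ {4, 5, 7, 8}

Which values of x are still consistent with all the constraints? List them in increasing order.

The 7 variables together cover exactly {1, 3, 4, 5, 6, 7, 8} — 7 values for 7 variables — and 6 appears only in w's list, so w = 6.
Among the 6 still-open variables, 3 fits only u (and all 6 values in {1, 3, 4, 5, 7, 8} must be used), so u = 3.
v and x share exactly the 2 values {1, 5}; by pigeonhole those values go to them, so strike 1, 5 from t, y, z.
t's domain is down to {8}, so t = 8. Remove 8 from y, z.
No further eliminations apply; x can still be any of 1, 5.

1, 5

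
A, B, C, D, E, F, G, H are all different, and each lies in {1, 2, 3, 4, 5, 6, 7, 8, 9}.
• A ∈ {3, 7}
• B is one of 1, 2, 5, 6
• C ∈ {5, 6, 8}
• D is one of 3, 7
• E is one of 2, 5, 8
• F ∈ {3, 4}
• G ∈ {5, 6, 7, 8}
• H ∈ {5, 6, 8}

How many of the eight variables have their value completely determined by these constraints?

3

The 8 variables together cover exactly {1, 2, 3, 4, 5, 6, 7, 8} — 8 values for 8 variables — and 1 appears only in B's list, so B = 1.
The 7 still-open variables draw from only 7 values {2, 3, 4, 5, 6, 7, 8}, so each is used; only E can be 2, hence E = 2.
Among the 6 still-open variables, 4 fits only F (and all 6 values in {3, 4, 5, 6, 7, 8} must be used), so F = 4.
A and D share exactly the 2 values {3, 7}; by pigeonhole those values go to them, so strike 3, 7 from G.
Determined: B=1, E=2, F=4. The other variables each still have more than one consistent value. That makes 3.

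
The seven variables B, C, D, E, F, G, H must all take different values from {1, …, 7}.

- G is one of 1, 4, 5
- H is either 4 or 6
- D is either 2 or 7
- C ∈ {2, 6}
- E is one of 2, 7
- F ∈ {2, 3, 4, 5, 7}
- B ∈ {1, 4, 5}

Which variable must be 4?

H

The 7 variables draw from only 7 values {1, 2, 3, 4, 5, 6, 7}, so each is used; only F can be 3, hence F = 3.
The 2 variables D and E are confined to {2, 7}, which locks those values in; drop them from C.
That leaves C = 6. Strike 6 from H.
So 4 goes to H.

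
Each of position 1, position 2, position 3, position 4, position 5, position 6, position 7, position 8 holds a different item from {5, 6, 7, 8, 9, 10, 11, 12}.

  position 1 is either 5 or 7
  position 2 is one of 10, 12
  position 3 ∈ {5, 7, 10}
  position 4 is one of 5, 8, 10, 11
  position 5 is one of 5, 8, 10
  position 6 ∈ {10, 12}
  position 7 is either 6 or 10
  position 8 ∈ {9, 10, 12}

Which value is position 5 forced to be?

The 8 variables together cover exactly {5, 6, 7, 8, 9, 10, 11, 12} — 8 values for 8 variables — and 6 appears only in position 7's list, so position 7 = 6.
Among the 7 still-open variables, 9 fits only position 8 (and all 7 values in {5, 7, 8, 9, 10, 11, 12} must be used), so position 8 = 9.
The 6 still-open variables draw from only 6 values {5, 7, 8, 10, 11, 12}, so each is used; only position 4 can be 11, hence position 4 = 11.
The 5 still-open variables together cover exactly {5, 7, 8, 10, 12} — 5 values for 5 variables — and 8 appears only in position 5's list, so position 5 = 8.

8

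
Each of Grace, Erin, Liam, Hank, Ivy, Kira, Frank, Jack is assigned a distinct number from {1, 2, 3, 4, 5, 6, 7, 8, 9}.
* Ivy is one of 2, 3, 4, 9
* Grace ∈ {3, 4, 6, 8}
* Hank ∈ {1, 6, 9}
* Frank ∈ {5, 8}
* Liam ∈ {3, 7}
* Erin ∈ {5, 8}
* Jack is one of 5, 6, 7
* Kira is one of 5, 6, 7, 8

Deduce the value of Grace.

The 2 variables Erin and Frank are confined to {5, 8}, which locks those values in; drop them from Grace, Kira, Jack.
Kira and Jack share exactly the 2 values {6, 7}; by pigeonhole those values go to them, so strike 6, 7 from Grace, Liam, Hank.
That leaves Liam = 3. Remove 3 from Grace, Ivy.
So Grace = 4.

4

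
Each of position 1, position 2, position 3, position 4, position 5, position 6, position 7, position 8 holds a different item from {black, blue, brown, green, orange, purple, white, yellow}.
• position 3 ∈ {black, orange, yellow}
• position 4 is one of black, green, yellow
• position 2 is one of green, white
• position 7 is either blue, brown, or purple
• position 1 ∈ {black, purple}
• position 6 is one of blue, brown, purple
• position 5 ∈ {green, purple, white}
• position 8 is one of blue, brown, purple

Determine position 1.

black

The 8 variables draw from only 8 values {black, blue, brown, green, orange, purple, white, yellow}, so each is used; only position 3 can be orange, hence position 3 = orange.
The 7 still-open variables together cover exactly {black, blue, brown, green, purple, white, yellow} — 7 values for 7 variables — and yellow appears only in position 4's list, so position 4 = yellow.
The 6 still-open variables together cover exactly {black, blue, brown, green, purple, white} — 6 values for 6 variables — and black appears only in position 1's list, so position 1 = black.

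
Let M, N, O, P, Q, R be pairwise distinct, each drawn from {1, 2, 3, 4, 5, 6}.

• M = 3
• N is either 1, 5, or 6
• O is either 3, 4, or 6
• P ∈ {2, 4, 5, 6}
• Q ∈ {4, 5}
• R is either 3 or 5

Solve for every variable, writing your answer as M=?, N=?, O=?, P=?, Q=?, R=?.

M=3, N=1, O=6, P=2, Q=4, R=5

M must be 3 (only option left). So O, R can't be 3.
R's domain is down to {5}, so R = 5. Eliminate 5 elsewhere: N, P, Q.
That leaves Q = 4. Remove 4 from O, P.
O has just one choice, so O = 6. So N, P can't be 6.
P's domain is down to {2}, so P = 2.
N's domain is down to {1}, so N = 1.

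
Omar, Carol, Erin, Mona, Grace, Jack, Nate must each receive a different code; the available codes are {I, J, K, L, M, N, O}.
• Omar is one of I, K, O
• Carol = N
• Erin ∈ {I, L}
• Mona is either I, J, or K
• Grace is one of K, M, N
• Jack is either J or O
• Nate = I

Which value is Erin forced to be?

L

Carol must be N (only option left). So Grace can't be N.
Nate has just one choice, so Nate = I. Strike I from Omar, Erin, Mona.
So Erin = L.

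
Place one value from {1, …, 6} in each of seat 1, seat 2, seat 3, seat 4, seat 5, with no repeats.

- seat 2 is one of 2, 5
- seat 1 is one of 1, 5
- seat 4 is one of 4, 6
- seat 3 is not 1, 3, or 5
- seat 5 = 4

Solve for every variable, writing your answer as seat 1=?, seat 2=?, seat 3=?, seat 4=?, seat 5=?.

seat 5 has just one choice, so seat 5 = 4. Eliminate 4 elsewhere: seat 3, seat 4.
That leaves seat 4 = 6. So seat 3 can't be 6.
That leaves seat 3 = 2. So seat 2 can't be 2.
seat 2 must be 5 (only option left). So seat 1 can't be 5.
That leaves seat 1 = 1.

seat 1=1, seat 2=5, seat 3=2, seat 4=6, seat 5=4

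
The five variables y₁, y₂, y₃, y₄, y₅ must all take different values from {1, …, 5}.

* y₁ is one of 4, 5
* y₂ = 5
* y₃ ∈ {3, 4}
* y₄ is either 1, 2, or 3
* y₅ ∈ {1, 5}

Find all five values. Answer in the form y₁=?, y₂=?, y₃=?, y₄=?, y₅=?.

y₁=4, y₂=5, y₃=3, y₄=2, y₅=1

y₂ must be 5 (only option left). Remove 5 from y₁, y₅.
y₅ must be 1 (only option left). Remove 1 from y₄.
That leaves y₁ = 4. Remove 4 from y₃.
y₃ must be 3 (only option left). So y₄ can't be 3.
y₄ has just one choice, so y₄ = 2.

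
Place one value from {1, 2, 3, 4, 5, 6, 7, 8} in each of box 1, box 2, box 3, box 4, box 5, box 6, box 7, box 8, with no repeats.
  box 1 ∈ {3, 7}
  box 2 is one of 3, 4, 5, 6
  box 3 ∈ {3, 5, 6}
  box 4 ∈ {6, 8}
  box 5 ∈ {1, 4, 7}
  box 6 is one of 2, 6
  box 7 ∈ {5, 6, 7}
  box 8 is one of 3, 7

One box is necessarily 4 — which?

Among the 8 variables, 1 fits only box 5 (and all 8 values in {1, 2, 3, 4, 5, 6, 7, 8} must be used), so box 5 = 1.
The 7 still-open variables draw from only 7 values {2, 3, 4, 5, 6, 7, 8}, so each is used; only box 6 can be 2, hence box 6 = 2.
The 6 still-open variables together cover exactly {3, 4, 5, 6, 7, 8} — 6 values for 6 variables — and 4 appears only in box 2's list, so box 2 = 4.

box 2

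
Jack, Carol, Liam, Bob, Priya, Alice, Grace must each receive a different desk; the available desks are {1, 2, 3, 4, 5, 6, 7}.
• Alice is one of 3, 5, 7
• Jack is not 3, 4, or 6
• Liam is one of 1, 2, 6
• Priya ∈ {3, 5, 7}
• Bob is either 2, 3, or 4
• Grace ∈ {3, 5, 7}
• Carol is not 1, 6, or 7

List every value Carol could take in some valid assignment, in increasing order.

2, 4

Among the 7 variables, 6 fits only Liam (and all 7 values in {1, 2, 3, 4, 5, 6, 7} must be used), so Liam = 6.
The 6 still-open variables together cover exactly {1, 2, 3, 4, 5, 7} — 6 values for 6 variables — and 1 appears only in Jack's list, so Jack = 1.
Priya, Alice, Grace between them cover only {3, 5, 7} — a naked triple. Remove those values from Carol, Bob.
No further eliminations apply; Carol can still be any of 2, 4.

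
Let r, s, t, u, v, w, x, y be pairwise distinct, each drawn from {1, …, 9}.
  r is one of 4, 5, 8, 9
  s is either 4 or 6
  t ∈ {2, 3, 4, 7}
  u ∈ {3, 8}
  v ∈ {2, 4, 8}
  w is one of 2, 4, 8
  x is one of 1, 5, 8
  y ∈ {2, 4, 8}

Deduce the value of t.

7

v, w, y share exactly the 3 values {2, 4, 8}; by pigeonhole those values go to them, so strike 2, 4, 8 from r, s, t, u, x.
s's domain is down to {6}, so s = 6.
u's domain is down to {3}, so u = 3. So t can't be 3.
So t = 7.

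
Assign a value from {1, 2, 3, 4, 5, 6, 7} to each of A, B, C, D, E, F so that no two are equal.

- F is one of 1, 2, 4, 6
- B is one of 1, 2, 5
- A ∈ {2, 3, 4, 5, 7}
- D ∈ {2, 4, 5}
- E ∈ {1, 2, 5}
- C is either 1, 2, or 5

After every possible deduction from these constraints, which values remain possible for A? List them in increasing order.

3, 7

The 3 variables B, C, E are confined to {1, 2, 5}, which locks those values in; drop them from A, D, F.
D has just one choice, so D = 4. Remove 4 from A, F.
F must be 6 (only option left).
No further eliminations apply; A can still be any of 3, 7.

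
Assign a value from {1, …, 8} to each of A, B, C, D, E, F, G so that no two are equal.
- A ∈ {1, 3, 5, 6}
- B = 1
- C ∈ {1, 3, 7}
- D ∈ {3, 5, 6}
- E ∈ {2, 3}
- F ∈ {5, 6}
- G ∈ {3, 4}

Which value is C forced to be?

7

B's domain is down to {1}, so B = 1. Remove 1 from A, C.
The 6 still-open variables together cover exactly {2, 3, 4, 5, 6, 7} — 6 values for 6 variables — and 2 appears only in E's list, so E = 2.
The 5 still-open variables together cover exactly {3, 4, 5, 6, 7} — 5 values for 5 variables — and 4 appears only in G's list, so G = 4.
The 4 still-open variables together cover exactly {3, 5, 6, 7} — 4 values for 4 variables — and 7 appears only in C's list, so C = 7.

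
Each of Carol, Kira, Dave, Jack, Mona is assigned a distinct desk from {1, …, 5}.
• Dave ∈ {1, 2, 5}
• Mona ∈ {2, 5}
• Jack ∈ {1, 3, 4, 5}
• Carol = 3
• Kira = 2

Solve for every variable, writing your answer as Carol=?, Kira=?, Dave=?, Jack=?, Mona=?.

Carol=3, Kira=2, Dave=1, Jack=4, Mona=5

Carol has just one choice, so Carol = 3. So Jack can't be 3.
Kira has just one choice, so Kira = 2. Remove 2 from Dave, Mona.
Mona's domain is down to {5}, so Mona = 5. Strike 5 from Dave, Jack.
Dave must be 1 (only option left). Remove 1 from Jack.
Jack must be 4 (only option left).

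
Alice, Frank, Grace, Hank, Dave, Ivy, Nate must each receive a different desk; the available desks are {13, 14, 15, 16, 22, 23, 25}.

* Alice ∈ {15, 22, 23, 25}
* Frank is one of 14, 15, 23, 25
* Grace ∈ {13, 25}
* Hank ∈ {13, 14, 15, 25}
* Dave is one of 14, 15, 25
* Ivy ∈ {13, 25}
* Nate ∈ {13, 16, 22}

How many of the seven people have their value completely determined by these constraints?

The 7 variables draw from only 7 values {13, 14, 15, 16, 22, 23, 25}, so each is used; only Nate can be 16, hence Nate = 16.
The 6 still-open variables together cover exactly {13, 14, 15, 22, 23, 25} — 6 values for 6 variables — and 22 appears only in Alice's list, so Alice = 22.
The 5 still-open variables together cover exactly {13, 14, 15, 23, 25} — 5 values for 5 variables — and 23 appears only in Frank's list, so Frank = 23.
Grace and Ivy between them cover only {13, 25} — a naked pair. Remove those values from Hank, Dave.
Determined: Alice=22, Frank=23, Nate=16. The other people each still have more than one consistent value. That makes 3.

3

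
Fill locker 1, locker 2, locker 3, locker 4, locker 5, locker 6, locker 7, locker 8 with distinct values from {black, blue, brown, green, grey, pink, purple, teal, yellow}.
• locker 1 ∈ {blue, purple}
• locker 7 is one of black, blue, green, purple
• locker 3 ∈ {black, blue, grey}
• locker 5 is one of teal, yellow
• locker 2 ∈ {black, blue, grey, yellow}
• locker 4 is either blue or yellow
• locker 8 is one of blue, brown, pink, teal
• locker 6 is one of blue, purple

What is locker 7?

green

locker 1 and locker 6 between them cover only {blue, purple} — a naked pair. Remove those values from locker 2, locker 3, locker 4, locker 7, locker 8.
locker 4's domain is down to {yellow}, so locker 4 = yellow. Strike yellow from locker 2, locker 5.
locker 5 has just one choice, so locker 5 = teal. Strike teal from locker 8.
locker 2 and locker 3 share exactly the 2 values {black, grey}; by pigeonhole those values go to them, so strike black, grey from locker 7.
So locker 7 = green.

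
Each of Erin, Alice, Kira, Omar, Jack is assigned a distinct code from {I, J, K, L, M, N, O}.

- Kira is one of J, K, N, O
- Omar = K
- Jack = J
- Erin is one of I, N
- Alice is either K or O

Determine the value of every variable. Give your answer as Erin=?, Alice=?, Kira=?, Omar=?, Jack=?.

Omar has just one choice, so Omar = K. Strike K from Alice, Kira.
That leaves Jack = J. Remove J from Kira.
That leaves Alice = O. Strike O from Kira.
Kira must be N (only option left). Remove N from Erin.
Erin has just one choice, so Erin = I.

Erin=I, Alice=O, Kira=N, Omar=K, Jack=J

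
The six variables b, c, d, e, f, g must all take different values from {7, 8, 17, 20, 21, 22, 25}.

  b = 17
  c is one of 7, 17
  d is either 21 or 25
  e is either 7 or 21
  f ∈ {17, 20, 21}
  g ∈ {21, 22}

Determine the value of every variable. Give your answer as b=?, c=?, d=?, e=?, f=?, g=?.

b's domain is down to {17}, so b = 17. Strike 17 from c, f.
c's domain is down to {7}, so c = 7. So e can't be 7.
e must be 21 (only option left). Remove 21 from d, f, g.
f has just one choice, so f = 20.
g must be 22 (only option left).
d has just one choice, so d = 25.

b=17, c=7, d=25, e=21, f=20, g=22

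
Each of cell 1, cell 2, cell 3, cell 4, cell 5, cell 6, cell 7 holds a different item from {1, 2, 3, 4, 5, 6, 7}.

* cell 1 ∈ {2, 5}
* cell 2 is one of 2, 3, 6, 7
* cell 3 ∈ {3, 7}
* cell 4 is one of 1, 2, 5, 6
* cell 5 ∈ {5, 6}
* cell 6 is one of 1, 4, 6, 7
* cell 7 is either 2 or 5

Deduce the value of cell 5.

6

The 7 variables draw from only 7 values {1, 2, 3, 4, 5, 6, 7}, so each is used; only cell 6 can be 4, hence cell 6 = 4.
Among the 6 still-open variables, 1 fits only cell 4 (and all 6 values in {1, 2, 3, 5, 6, 7} must be used), so cell 4 = 1.
cell 1 and cell 7 between them cover only {2, 5} — a naked pair. Remove those values from cell 2, cell 5.
So cell 5 = 6.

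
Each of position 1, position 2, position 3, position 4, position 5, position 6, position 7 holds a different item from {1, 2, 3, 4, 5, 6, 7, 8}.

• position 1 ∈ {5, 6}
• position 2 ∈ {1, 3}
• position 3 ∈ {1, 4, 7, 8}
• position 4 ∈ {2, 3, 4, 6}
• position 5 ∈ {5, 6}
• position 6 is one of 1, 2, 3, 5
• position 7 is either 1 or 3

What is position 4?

position 1 and position 5 share exactly the 2 values {5, 6}; by pigeonhole those values go to them, so strike 5, 6 from position 4, position 6.
position 2 and position 7 share exactly the 2 values {1, 3}; by pigeonhole those values go to them, so strike 1, 3 from position 3, position 4, position 6.
position 6's domain is down to {2}, so position 6 = 2. Eliminate 2 elsewhere: position 4.
So position 4 = 4.

4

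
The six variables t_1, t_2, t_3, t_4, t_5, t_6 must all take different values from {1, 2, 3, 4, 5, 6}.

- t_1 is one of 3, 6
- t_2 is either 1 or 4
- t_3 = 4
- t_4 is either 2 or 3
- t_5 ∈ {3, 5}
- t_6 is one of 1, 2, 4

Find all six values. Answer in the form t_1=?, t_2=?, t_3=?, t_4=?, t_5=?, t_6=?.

t_1=6, t_2=1, t_3=4, t_4=3, t_5=5, t_6=2

t_3 must be 4 (only option left). So t_2, t_6 can't be 4.
t_2 must be 1 (only option left). Remove 1 from t_6.
t_6 has just one choice, so t_6 = 2. So t_4 can't be 2.
t_4's domain is down to {3}, so t_4 = 3. Remove 3 from t_1, t_5.
t_5's domain is down to {5}, so t_5 = 5.
t_1 must be 6 (only option left).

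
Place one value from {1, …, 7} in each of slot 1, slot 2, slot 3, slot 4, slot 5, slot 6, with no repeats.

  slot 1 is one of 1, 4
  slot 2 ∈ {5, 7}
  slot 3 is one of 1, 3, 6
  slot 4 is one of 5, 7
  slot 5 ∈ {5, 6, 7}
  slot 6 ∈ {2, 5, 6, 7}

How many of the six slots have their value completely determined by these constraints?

slot 2 and slot 4 between them cover only {5, 7} — a naked pair. Remove those values from slot 5, slot 6.
slot 5 has just one choice, so slot 5 = 6. Strike 6 from slot 3, slot 6.
That leaves slot 6 = 2.
Determined: slot 5=6, slot 6=2. The other slots each still have more than one consistent value. That makes 2.

2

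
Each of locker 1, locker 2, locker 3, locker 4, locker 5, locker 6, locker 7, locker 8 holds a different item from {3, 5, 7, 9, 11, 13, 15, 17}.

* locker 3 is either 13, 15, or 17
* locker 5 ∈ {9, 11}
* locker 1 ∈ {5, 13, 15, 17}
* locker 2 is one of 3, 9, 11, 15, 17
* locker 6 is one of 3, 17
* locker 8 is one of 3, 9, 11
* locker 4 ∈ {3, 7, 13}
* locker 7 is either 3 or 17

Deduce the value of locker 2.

15

Among the 8 variables, 5 fits only locker 1 (and all 8 values in {3, 5, 7, 9, 11, 13, 15, 17} must be used), so locker 1 = 5.
The 7 still-open variables draw from only 7 values {3, 7, 9, 11, 13, 15, 17}, so each is used; only locker 4 can be 7, hence locker 4 = 7.
The 6 still-open variables draw from only 6 values {3, 9, 11, 13, 15, 17}, so each is used; only locker 3 can be 13, hence locker 3 = 13.
Among the 5 still-open variables, 15 fits only locker 2 (and all 5 values in {3, 9, 11, 15, 17} must be used), so locker 2 = 15.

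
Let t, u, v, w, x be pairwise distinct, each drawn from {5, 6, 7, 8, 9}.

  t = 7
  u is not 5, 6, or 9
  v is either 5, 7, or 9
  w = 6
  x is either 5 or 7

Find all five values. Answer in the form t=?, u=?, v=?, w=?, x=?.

t=7, u=8, v=9, w=6, x=5

t has just one choice, so t = 7. So u, v, x can't be 7.
That leaves u = 8.
That leaves w = 6.
x must be 5 (only option left). Strike 5 from v.
v must be 9 (only option left).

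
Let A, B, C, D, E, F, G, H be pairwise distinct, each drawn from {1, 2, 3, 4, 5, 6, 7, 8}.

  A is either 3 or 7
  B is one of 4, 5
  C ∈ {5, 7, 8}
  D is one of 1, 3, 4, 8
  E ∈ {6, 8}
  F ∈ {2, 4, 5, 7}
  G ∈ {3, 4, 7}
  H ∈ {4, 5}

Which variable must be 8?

C

Among the 8 variables, 1 fits only D (and all 8 values in {1, 2, 3, 4, 5, 6, 7, 8} must be used), so D = 1.
The 7 still-open variables draw from only 7 values {2, 3, 4, 5, 6, 7, 8}, so each is used; only F can be 2, hence F = 2.
The 6 still-open variables draw from only 6 values {3, 4, 5, 6, 7, 8}, so each is used; only E can be 6, hence E = 6.
The 5 still-open variables draw from only 5 values {3, 4, 5, 7, 8}, so each is used; only C can be 8, hence C = 8.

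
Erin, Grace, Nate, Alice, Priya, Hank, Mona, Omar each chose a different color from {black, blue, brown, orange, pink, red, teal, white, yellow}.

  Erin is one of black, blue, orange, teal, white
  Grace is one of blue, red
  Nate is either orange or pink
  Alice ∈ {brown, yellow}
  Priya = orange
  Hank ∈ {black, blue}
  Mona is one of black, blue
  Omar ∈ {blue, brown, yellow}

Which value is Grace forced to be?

Priya must be orange (only option left). Remove orange from Erin, Nate.
Nate must be pink (only option left).
Hank and Mona share exactly the 2 values {black, blue}; by pigeonhole those values go to them, so strike black, blue from Erin, Grace, Omar.
So Grace = red.

red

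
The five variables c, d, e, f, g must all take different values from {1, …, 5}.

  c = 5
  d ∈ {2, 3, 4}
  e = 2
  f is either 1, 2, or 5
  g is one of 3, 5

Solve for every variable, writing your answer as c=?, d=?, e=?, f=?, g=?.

c's domain is down to {5}, so c = 5. Remove 5 from f, g.
That leaves e = 2. Remove 2 from d, f.
That leaves f = 1.
g must be 3 (only option left). Strike 3 from d.
d must be 4 (only option left).

c=5, d=4, e=2, f=1, g=3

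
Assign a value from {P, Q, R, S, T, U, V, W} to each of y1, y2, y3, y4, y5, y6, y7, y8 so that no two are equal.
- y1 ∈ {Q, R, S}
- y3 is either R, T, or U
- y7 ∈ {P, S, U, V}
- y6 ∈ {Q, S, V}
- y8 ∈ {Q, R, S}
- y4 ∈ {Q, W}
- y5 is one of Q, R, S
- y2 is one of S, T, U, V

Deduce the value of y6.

V

Among the 8 variables, P fits only y7 (and all 8 values in {P, Q, R, S, T, U, V, W} must be used), so y7 = P.
The 7 still-open variables draw from only 7 values {Q, R, S, T, U, V, W}, so each is used; only y4 can be W, hence y4 = W.
y1, y5, y8 between them cover only {Q, R, S} — a naked triple. Remove those values from y2, y3, y6.
So y6 = V.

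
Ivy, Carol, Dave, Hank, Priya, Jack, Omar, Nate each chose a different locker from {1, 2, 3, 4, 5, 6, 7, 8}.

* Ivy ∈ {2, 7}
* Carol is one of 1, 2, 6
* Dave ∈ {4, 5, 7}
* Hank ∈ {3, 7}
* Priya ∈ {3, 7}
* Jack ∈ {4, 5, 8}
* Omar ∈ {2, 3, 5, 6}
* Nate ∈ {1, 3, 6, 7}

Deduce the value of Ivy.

The 8 variables draw from only 8 values {1, 2, 3, 4, 5, 6, 7, 8}, so each is used; only Jack can be 8, hence Jack = 8.
The 7 still-open variables draw from only 7 values {1, 2, 3, 4, 5, 6, 7}, so each is used; only Dave can be 4, hence Dave = 4.
The 6 still-open variables draw from only 6 values {1, 2, 3, 5, 6, 7}, so each is used; only Omar can be 5, hence Omar = 5.
Hank and Priya between them cover only {3, 7} — a naked pair. Remove those values from Ivy, Nate.
So Ivy = 2.

2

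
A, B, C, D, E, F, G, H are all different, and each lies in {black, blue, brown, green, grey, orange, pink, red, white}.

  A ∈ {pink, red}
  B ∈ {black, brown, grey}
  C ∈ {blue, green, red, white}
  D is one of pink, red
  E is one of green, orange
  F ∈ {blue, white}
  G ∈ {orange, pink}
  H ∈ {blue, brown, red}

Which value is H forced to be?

A and D between them cover only {pink, red} — a naked pair. Remove those values from C, G, H.
That leaves G = orange. So E can't be orange.
E's domain is down to {green}, so E = green. Eliminate green elsewhere: C.
C and F share exactly the 2 values {blue, white}; by pigeonhole those values go to them, so strike blue, white from H.
So H = brown.

brown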